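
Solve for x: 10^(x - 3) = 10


Express both sides with the same base.
10 = 10^1
Since the bases match, equate exponents: x - 3 = 1
So x = 1 - (-3) = 4

x = 4


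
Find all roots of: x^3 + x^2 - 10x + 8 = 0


Let p(x) = x^3 + x^2 - 10x + 8. By the rational root theorem (leading coefficient 1), any rational root is an integer divisor of 8: try ±1, ±2, ... in turn.
Test x = 1: value = 0 ✓, so (x - 1) is a factor.
Synthetic division by (x - 1): bring down 1; 1(1) + 1 = 2; 2(1) - 10 = -8; (-8)(1) + 8 = 0 → quotient x^2 + 2x - 8, remainder 0.
Solve the quadratic x^2 + 2x - 8 = 0: discriminant = 2^2 - 4(1)(-8) = 4 + 32 = 36.
sqrt(36) = 6, so x = (-2 ± 6)/2: x = 2 or x = -4.
Collecting all roots found:

x = -4, x = 1, x = 2


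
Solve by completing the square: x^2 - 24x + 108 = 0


Start: x^2 - 24x + 108 = 0
Move constant: x^2 - 24x = -108
Half of -24 is -12, squared is 144
Add 144 to both sides: x^2 - 24x + 144 = 36
(x - 12)^2 = 36
x - 12 = ±6
x = 12 + 6 = 18 or x = 12 - 6 = 6

x = 6, x = 18


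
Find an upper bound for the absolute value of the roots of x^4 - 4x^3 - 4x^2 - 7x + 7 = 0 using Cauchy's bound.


Cauchy's bound: all roots r satisfy |r| <= 1 + max(|a_i/a_n|) for i = 0,...,n-1
where a_n is the leading coefficient.

Coefficients: [1, -4, -4, -7, 7]
Leading coefficient a_n = 1
Ratios |a_i/a_n|: 4, 4, 7, 7
Maximum ratio: 7
Cauchy's bound: |r| <= 1 + 7 = 8

Upper bound = 8


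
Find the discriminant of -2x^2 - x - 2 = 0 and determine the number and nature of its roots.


For ax^2 + bx + c = 0, discriminant D = b^2 - 4ac
Here a = -2, b = -1, c = -2
D = (-1)^2 - 4(-2)(-2) = 1 - 16 = -15

D = -15 < 0
The equation has no real roots (2 complex conjugate roots).

Discriminant = -15, no real roots (2 complex conjugate roots)


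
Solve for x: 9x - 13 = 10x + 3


Starting with: 9x - 13 = 10x + 3
Move all x terms to left: (9 - 10)x = 3 + 13
Simplify: -x = 16
Divide both sides by -1: x = -16

x = -16


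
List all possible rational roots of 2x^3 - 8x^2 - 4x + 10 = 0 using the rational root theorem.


Rational root theorem: possible roots are ±p/q where:
  p divides the constant term (10): p ∈ {1, 2, 5, 10}
  q divides the leading coefficient (2): q ∈ {1, 2}

All possible rational roots: -10, -5, -5/2, -2, -1, -1/2, 1/2, 1, 2, 5/2, 5, 10

-10, -5, -5/2, -2, -1, -1/2, 1/2, 1, 2, 5/2, 5, 10


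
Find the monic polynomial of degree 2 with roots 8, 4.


A monic polynomial with roots 8, 4 is:
p(x) = (x - 8)(x - 4)
After multiplying by (x - 8): x - 8
After multiplying by (x - 4): x^2 - 12x + 32

x^2 - 12x + 32


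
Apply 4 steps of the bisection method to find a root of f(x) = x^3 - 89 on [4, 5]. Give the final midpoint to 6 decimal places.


f(x) = x^3 - 89
f(4) = -25 < 0
f(5) = 36 > 0

Step 1: midpoint = (4.000000 + 5.000000)/2 = 4.500000
  f(4.500000) = 2.125000
  f(mid) > 0, so root is in [4.000000, 4.500000]

Step 2: midpoint = (4.000000 + 4.500000)/2 = 4.250000
  f(4.250000) = -12.234375
  f(mid) < 0, so root is in [4.250000, 4.500000]

Step 3: midpoint = (4.250000 + 4.500000)/2 = 4.375000
  f(4.375000) = -5.259766
  f(mid) < 0, so root is in [4.375000, 4.500000]

Step 4: midpoint = (4.375000 + 4.500000)/2 = 4.437500
  f(4.437500) = -1.619385
  f(mid) < 0, so root is in [4.437500, 4.500000]

midpoint = 4.437500


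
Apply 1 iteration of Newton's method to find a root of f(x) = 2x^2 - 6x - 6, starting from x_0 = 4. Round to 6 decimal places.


Newton's method: x_(n+1) = x_n - f(x_n)/f'(x_n)
f(x) = 2x^2 - 6x - 6
f'(x) = 4x - 6

Iteration 1:
  f(4.000000) = 2.000000
  f'(4.000000) = 10.000000
  x_1 = 4.000000 - (2.000000)/(10.000000) = 3.800000

x_1 = 3.800000


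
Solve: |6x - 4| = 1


An absolute value equation |expr| = 1 gives two cases:
Case 1: 6x - 4 = 1
  6x = 5, so x = 5/6
Case 2: 6x - 4 = -1
  6x = 3, so x = 1/2

x = 1/2, x = 5/6


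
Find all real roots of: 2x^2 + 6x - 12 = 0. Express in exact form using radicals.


Using the quadratic formula: x = (-b ± sqrt(b^2 - 4ac)) / (2a)
Here a = 2, b = 6, c = -12
Discriminant = b^2 - 4ac = 6^2 - 4(2)(-12) = 36 + 96 = 132
Since discriminant = 132 > 0, there are two real roots.
x = (-6 ± 2*sqrt(33)) / 4
Simplifying: x = (-3 ± sqrt(33)) / 2
Numerically: x ≈ 1.3723 or x ≈ -4.3723

x = (-3 + sqrt(33)) / 2 or x = (-3 - sqrt(33)) / 2


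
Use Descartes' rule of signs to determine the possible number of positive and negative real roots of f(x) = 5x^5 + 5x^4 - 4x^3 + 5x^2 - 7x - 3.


Descartes' rule of signs:

For positive roots, count sign changes in f(x) = 5x^5 + 5x^4 - 4x^3 + 5x^2 - 7x - 3:
Signs of coefficients: +, +, -, +, -, -
Number of sign changes: 3
Possible positive real roots: 3, 1

For negative roots, examine f(-x) = -5x^5 + 5x^4 + 4x^3 + 5x^2 + 7x - 3:
Signs of coefficients: -, +, +, +, +, -
Number of sign changes: 2
Possible negative real roots: 2, 0

Positive roots: 3 or 1; Negative roots: 2 or 0


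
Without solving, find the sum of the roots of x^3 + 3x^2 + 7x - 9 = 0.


By Vieta's formulas for x^3 + bx^2 + cx + d = 0:
  r1 + r2 + r3 = -b/a = -3
  r1*r2 + r1*r3 + r2*r3 = c/a = 7
  r1*r2*r3 = -d/a = 9


Sum = -3


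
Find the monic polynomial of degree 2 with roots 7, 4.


A monic polynomial with roots 7, 4 is:
p(x) = (x - 7)(x - 4)
After multiplying by (x - 7): x - 7
After multiplying by (x - 4): x^2 - 11x + 28

x^2 - 11x + 28


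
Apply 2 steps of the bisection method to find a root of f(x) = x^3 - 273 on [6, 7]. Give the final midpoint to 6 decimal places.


f(x) = x^3 - 273
f(6) = -57 < 0
f(7) = 70 > 0

Step 1: midpoint = (6.000000 + 7.000000)/2 = 6.500000
  f(6.500000) = 1.625000
  f(mid) > 0, so root is in [6.000000, 6.500000]

Step 2: midpoint = (6.000000 + 6.500000)/2 = 6.250000
  f(6.250000) = -28.859375
  f(mid) < 0, so root is in [6.250000, 6.500000]

midpoint = 6.250000


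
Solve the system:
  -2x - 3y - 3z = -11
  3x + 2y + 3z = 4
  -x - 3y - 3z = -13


Using Cramer's rule. Expand each determinant along the first row.
D  = (-2)*[2*(-3) - 3*(-3)] - (-3)*[3*(-3) - 3*(-1)] + (-3)*[3*(-3) - 2*(-1)]
  = (-2)*(3) - (-3)*(-6) + (-3)*(-7) = -3
Dx = (-11)*[2*(-3) - 3*(-3)] - (-3)*[4*(-3) - 3*(-13)] + (-3)*[4*(-3) - 2*(-13)]
  = (-11)*(3) - (-3)*(27) + (-3)*(14) = 6
Dy = (-2)*[4*(-3) - 3*(-13)] - (-11)*[3*(-3) - 3*(-1)] + (-3)*[3*(-13) - 4*(-1)]
  = (-2)*(27) - (-11)*(-6) + (-3)*(-35) = -15
Dz = (-2)*[2*(-13) - 4*(-3)] - (-3)*[3*(-13) - 4*(-1)] + (-11)*[3*(-3) - 2*(-1)]
  = (-2)*(-14) - (-3)*(-35) + (-11)*(-7) = 0
x = Dx/D = 6/-3 = -2, y = Dy/D = -15/-3 = 5, z = Dz/D = 0/-3 = 0
Check eq1: (-2)(-2) + (-3)(5) + (-3)(0) = -11 = -11 ✓
Check eq2: (3)(-2) + (2)(5) + (3)(0) = 4 = 4 ✓
Check eq3: (-1)(-2) + (-3)(5) + (-3)(0) = -13 = -13 ✓

x = -2, y = 5, z = 0


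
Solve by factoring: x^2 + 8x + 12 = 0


We need two numbers that multiply to 12 and add to 8.
Those numbers are 2 and 6 (since 2 * 6 = 12 and 2 + 6 = 8).
So x^2 + 8x + 12 = (x + 2)(x + 6) = 0
Setting each factor to zero: x = -2 or x = -6

x = -6, x = -2


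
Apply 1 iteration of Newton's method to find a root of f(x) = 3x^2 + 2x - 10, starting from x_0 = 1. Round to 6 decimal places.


Newton's method: x_(n+1) = x_n - f(x_n)/f'(x_n)
f(x) = 3x^2 + 2x - 10
f'(x) = 6x + 2

Iteration 1:
  f(1.000000) = -5.000000
  f'(1.000000) = 8.000000
  x_1 = 1.000000 - (-5.000000)/(8.000000) = 1.625000

x_1 = 1.625000


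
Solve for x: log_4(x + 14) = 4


Convert to exponential form: x + 14 = 4^4 = 256
x = 256 - 14 = 242
Check: log_4(242 + 14) = log_4(256) = log_4(256) = 4 ✓

x = 242


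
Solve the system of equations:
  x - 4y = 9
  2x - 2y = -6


Using Cramer's rule:
Determinant D = (1)(-2) - (2)(-4) = -2 + 8 = 6
Dx = (9)(-2) - (-6)(-4) = -18 - 24 = -42
Dy = (1)(-6) - (2)(9) = -6 - 18 = -24
x = Dx/D = -42/6 = -7
y = Dy/D = -24/6 = -4

x = -7, y = -4


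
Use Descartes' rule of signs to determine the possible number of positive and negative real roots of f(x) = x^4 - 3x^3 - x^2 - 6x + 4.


Descartes' rule of signs:

For positive roots, count sign changes in f(x) = x^4 - 3x^3 - x^2 - 6x + 4:
Signs of coefficients: +, -, -, -, +
Number of sign changes: 2
Possible positive real roots: 2, 0

For negative roots, examine f(-x) = x^4 + 3x^3 - x^2 + 6x + 4:
Signs of coefficients: +, +, -, +, +
Number of sign changes: 2
Possible negative real roots: 2, 0

Positive roots: 2 or 0; Negative roots: 2 or 0


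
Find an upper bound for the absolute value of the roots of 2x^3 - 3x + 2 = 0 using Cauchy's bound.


Cauchy's bound: all roots r satisfy |r| <= 1 + max(|a_i/a_n|) for i = 0,...,n-1
where a_n is the leading coefficient.

Coefficients: [2, 0, -3, 2]
Leading coefficient a_n = 2
Ratios |a_i/a_n|: 0, 3/2, 1
Maximum ratio: 3/2
Cauchy's bound: |r| <= 1 + 3/2 = 5/2

Upper bound = 5/2


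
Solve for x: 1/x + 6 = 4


Subtract 6 from both sides: 1/x = -2
Multiply both sides by x: 1 = -2 * x
Divide by -2: x = -1/2

x = -1/2


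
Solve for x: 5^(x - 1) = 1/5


Express both sides with the same base.
1/5 = 5^(-1)
Since the bases match, equate exponents: x - 1 = -1
So x = -1 - (-1) = 0

x = 0


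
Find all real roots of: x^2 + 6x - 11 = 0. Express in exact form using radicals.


Using the quadratic formula: x = (-b ± sqrt(b^2 - 4ac)) / (2a)
Here a = 1, b = 6, c = -11
Discriminant = b^2 - 4ac = 6^2 - 4(1)(-11) = 36 + 44 = 80
Since discriminant = 80 > 0, there are two real roots.
x = (-6 ± 4*sqrt(5)) / 2
Simplifying: x = -3 ± 2*sqrt(5)
Numerically: x ≈ 1.4721 or x ≈ -7.4721

x = -3 + 2*sqrt(5) or x = -3 - 2*sqrt(5)


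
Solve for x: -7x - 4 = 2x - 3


Starting with: -7x - 4 = 2x - 3
Move all x terms to left: (-7 - 2)x = -3 + 4
Simplify: -9x = 1
Divide both sides by -9: x = -1/9

x = -1/9


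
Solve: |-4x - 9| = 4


An absolute value equation |expr| = 4 gives two cases:
Case 1: -4x - 9 = 4
  -4x = 13, so x = -13/4
Case 2: -4x - 9 = -4
  -4x = 5, so x = -5/4

x = -13/4, x = -5/4


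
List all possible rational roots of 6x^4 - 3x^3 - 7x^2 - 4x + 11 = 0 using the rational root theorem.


Rational root theorem: possible roots are ±p/q where:
  p divides the constant term (11): p ∈ {1, 11}
  q divides the leading coefficient (6): q ∈ {1, 2, 3, 6}

All possible rational roots: -11, -11/2, -11/3, -11/6, -1, -1/2, -1/3, -1/6, 1/6, 1/3, 1/2, 1, 11/6, 11/3, 11/2, 11

-11, -11/2, -11/3, -11/6, -1, -1/2, -1/3, -1/6, 1/6, 1/3, 1/2, 1, 11/6, 11/3, 11/2, 11


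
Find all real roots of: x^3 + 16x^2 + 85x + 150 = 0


Let p(x) = x^3 + 16x^2 + 85x + 150. By the rational root theorem (leading coefficient 1), any rational root is an integer divisor of 150: try ±1, ±2, ... in turn.
Test x = 1: value = 252 ≠ 0.
Test x = -1: value = 80 ≠ 0.
Test x = 2: value = 392 ≠ 0.
Test x = -2: value = 36 ≠ 0.
Test x = 3: value = 576 ≠ 0.
Test x = -3: value = 12 ≠ 0.
Test x = 5: value = 1100 ≠ 0.
Test x = -5: value = 0 ✓, so (x + 5) is a factor.
Synthetic division by (x + 5): bring down 1; 1(-5) + 16 = 11; 11(-5) + 85 = 30; 30(-5) + 150 = 0 → quotient x^2 + 11x + 30, remainder 0.
Solve the quadratic x^2 + 11x + 30 = 0: discriminant = 11^2 - 4(1)(30) = 121 - 120 = 1.
sqrt(1) = 1, so x = (-11 ± 1)/2: x = -5 or x = -6.

x = -6, x = -5 (multiplicity 2)


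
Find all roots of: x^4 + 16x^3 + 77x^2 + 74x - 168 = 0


Let p(x) = x^4 + 16x^3 + 77x^2 + 74x - 168. By the rational root theorem (leading coefficient 1), any rational root is an integer divisor of 168: try ±1, ±2, ... in turn.
Test x = 1: value = 0 ✓, so (x - 1) is a factor.
Synthetic division by (x - 1): bring down 1; 1(1) + 16 = 17; 17(1) + 77 = 94; 94(1) + 74 = 168; 168(1) - 168 = 0 → quotient x^3 + 17x^2 + 94x + 168, remainder 0.
Continue with the quotient x^3 + 17x^2 + 94x + 168 (candidates must divide 168; re-test x = 1 first in case it repeats).
Test x = 1: value = 280 ≠ 0.
Test x = -1: value = 90 ≠ 0.
Test x = 2: value = 432 ≠ 0.
Test x = -2: value = 40 ≠ 0.
Test x = 3: value = 630 ≠ 0.
Test x = -3: value = 12 ≠ 0.
Test x = 4: value = 880 ≠ 0.
Test x = -4: value = 0 ✓, so (x + 4) is a factor.
Synthetic division by (x + 4): bring down 1; 1(-4) + 17 = 13; 13(-4) + 94 = 42; 42(-4) + 168 = 0 → quotient x^2 + 13x + 42, remainder 0.
Solve the quadratic x^2 + 13x + 42 = 0: discriminant = 13^2 - 4(1)(42) = 169 - 168 = 1.
sqrt(1) = 1, so x = (-13 ± 1)/2: x = -6 or x = -7.
Collecting all roots found:

x = -7, x = -6, x = -4, x = 1


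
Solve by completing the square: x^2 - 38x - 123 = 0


Start: x^2 - 38x - 123 = 0
Move constant: x^2 - 38x = 123
Half of -38 is -19, squared is 361
Add 361 to both sides: x^2 - 38x + 361 = 484
(x - 19)^2 = 484
x - 19 = ±22
x = 19 + 22 = 41 or x = 19 - 22 = -3

x = -3, x = 41


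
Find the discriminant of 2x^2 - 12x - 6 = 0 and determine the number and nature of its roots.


For ax^2 + bx + c = 0, discriminant D = b^2 - 4ac
Here a = 2, b = -12, c = -6
D = (-12)^2 - 4(2)(-6) = 144 + 48 = 192

D = 192 > 0 but not a perfect square
The equation has 2 distinct real irrational roots.

Discriminant = 192, 2 distinct real irrational roots


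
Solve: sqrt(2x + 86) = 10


Square both sides: 2x + 86 = 10^2 = 100
2x = 100 - 86 = 14
x = 7
Check: sqrt(2*7 + 86) = sqrt(100) = 10 ✓

x = 7


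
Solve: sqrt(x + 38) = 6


Square both sides: x + 38 = 6^2 = 36
x = 36 - 38 = -2
x = -2
Check: sqrt(1*(-2) + 38) = sqrt(36) = 6 ✓

x = -2


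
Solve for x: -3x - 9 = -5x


Starting with: -3x - 9 = -5x
Move all x terms to left: (-3 + 5)x = 0 + 9
Simplify: 2x = 9
Divide both sides by 2: x = 9/2

x = 9/2


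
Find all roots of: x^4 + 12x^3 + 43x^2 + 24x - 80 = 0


Let p(x) = x^4 + 12x^3 + 43x^2 + 24x - 80. By the rational root theorem (leading coefficient 1), any rational root is an integer divisor of 80: try ±1, ±2, ... in turn.
Test x = 1: value = 0 ✓, so (x - 1) is a factor.
Synthetic division by (x - 1): bring down 1; 1(1) + 12 = 13; 13(1) + 43 = 56; 56(1) + 24 = 80; 80(1) - 80 = 0 → quotient x^3 + 13x^2 + 56x + 80, remainder 0.
Continue with the quotient x^3 + 13x^2 + 56x + 80 (candidates must divide 80; re-test x = 1 first in case it repeats).
Test x = 1: value = 150 ≠ 0.
Test x = -1: value = 36 ≠ 0.
Test x = 2: value = 252 ≠ 0.
Test x = -2: value = 12 ≠ 0.
Test x = 4: value = 576 ≠ 0.
Test x = -4: value = 0 ✓, so (x + 4) is a factor.
Synthetic division by (x + 4): bring down 1; 1(-4) + 13 = 9; 9(-4) + 56 = 20; 20(-4) + 80 = 0 → quotient x^2 + 9x + 20, remainder 0.
Solve the quadratic x^2 + 9x + 20 = 0: discriminant = 9^2 - 4(1)(20) = 81 - 80 = 1.
sqrt(1) = 1, so x = (-9 ± 1)/2: x = -4 or x = -5.
Collecting all roots found:

x = -5, x = -4 (multiplicity 2), x = 1


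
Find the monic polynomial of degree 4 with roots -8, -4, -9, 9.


A monic polynomial with roots -8, -4, -9, 9 is:
p(x) = (x + 8)(x + 4)(x + 9)(x - 9)
After multiplying by (x + 8): x + 8
After multiplying by (x + 4): x^2 + 12x + 32
After multiplying by (x + 9): x^3 + 21x^2 + 140x + 288
After multiplying by (x - 9): x^4 + 12x^3 - 49x^2 - 972x - 2592

x^4 + 12x^3 - 49x^2 - 972x - 2592


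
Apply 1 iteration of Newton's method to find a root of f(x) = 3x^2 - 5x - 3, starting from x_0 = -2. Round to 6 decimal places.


Newton's method: x_(n+1) = x_n - f(x_n)/f'(x_n)
f(x) = 3x^2 - 5x - 3
f'(x) = 6x - 5

Iteration 1:
  f(-2.000000) = 19.000000
  f'(-2.000000) = -17.000000
  x_1 = -2.000000 - (19.000000)/(-17.000000) = -0.882353

x_1 = -0.882353


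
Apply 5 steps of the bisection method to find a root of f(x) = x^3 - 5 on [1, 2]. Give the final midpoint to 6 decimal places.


f(x) = x^3 - 5
f(1) = -4 < 0
f(2) = 3 > 0

Step 1: midpoint = (1.000000 + 2.000000)/2 = 1.500000
  f(1.500000) = -1.625000
  f(mid) < 0, so root is in [1.500000, 2.000000]

Step 2: midpoint = (1.500000 + 2.000000)/2 = 1.750000
  f(1.750000) = 0.359375
  f(mid) > 0, so root is in [1.500000, 1.750000]

Step 3: midpoint = (1.500000 + 1.750000)/2 = 1.625000
  f(1.625000) = -0.708984
  f(mid) < 0, so root is in [1.625000, 1.750000]

Step 4: midpoint = (1.625000 + 1.750000)/2 = 1.687500
  f(1.687500) = -0.194580
  f(mid) < 0, so root is in [1.687500, 1.750000]

Step 5: midpoint = (1.687500 + 1.750000)/2 = 1.718750
  f(1.718750) = 0.077362
  f(mid) > 0, so root is in [1.687500, 1.718750]

midpoint = 1.718750


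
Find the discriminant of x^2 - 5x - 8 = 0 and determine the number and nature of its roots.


For ax^2 + bx + c = 0, discriminant D = b^2 - 4ac
Here a = 1, b = -5, c = -8
D = (-5)^2 - 4(1)(-8) = 25 + 32 = 57

D = 57 > 0 but not a perfect square
The equation has 2 distinct real irrational roots.

Discriminant = 57, 2 distinct real irrational roots


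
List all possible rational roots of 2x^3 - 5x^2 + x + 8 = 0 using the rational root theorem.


Rational root theorem: possible roots are ±p/q where:
  p divides the constant term (8): p ∈ {1, 2, 4, 8}
  q divides the leading coefficient (2): q ∈ {1, 2}

All possible rational roots: -8, -4, -2, -1, -1/2, 1/2, 1, 2, 4, 8

-8, -4, -2, -1, -1/2, 1/2, 1, 2, 4, 8


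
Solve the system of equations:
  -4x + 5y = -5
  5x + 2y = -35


Using Cramer's rule:
Determinant D = (-4)(2) - (5)(5) = -8 - 25 = -33
Dx = (-5)(2) - (-35)(5) = -10 + 175 = 165
Dy = (-4)(-35) - (5)(-5) = 140 + 25 = 165
x = Dx/D = 165/-33 = -5
y = Dy/D = 165/-33 = -5

x = -5, y = -5


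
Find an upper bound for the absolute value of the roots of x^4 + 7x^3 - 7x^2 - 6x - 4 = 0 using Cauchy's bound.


Cauchy's bound: all roots r satisfy |r| <= 1 + max(|a_i/a_n|) for i = 0,...,n-1
where a_n is the leading coefficient.

Coefficients: [1, 7, -7, -6, -4]
Leading coefficient a_n = 1
Ratios |a_i/a_n|: 7, 7, 6, 4
Maximum ratio: 7
Cauchy's bound: |r| <= 1 + 7 = 8

Upper bound = 8


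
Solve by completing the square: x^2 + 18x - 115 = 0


Start: x^2 + 18x - 115 = 0
Move constant: x^2 + 18x = 115
Half of 18 is 9, squared is 81
Add 81 to both sides: x^2 + 18x + 81 = 196
(x + 9)^2 = 196
x + 9 = ±14
x = -9 + 14 = 5 or x = -9 - 14 = -23

x = -23, x = 5


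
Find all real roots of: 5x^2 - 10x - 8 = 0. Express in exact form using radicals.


Using the quadratic formula: x = (-b ± sqrt(b^2 - 4ac)) / (2a)
Here a = 5, b = -10, c = -8
Discriminant = b^2 - 4ac = (-10)^2 - 4(5)(-8) = 100 + 160 = 260
Since discriminant = 260 > 0, there are two real roots.
x = (10 ± 2*sqrt(65)) / 10
Simplifying: x = (5 ± sqrt(65)) / 5
Numerically: x ≈ 2.6125 or x ≈ -0.6125

x = (5 + sqrt(65)) / 5 or x = (5 - sqrt(65)) / 5


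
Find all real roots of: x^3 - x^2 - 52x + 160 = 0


Let p(x) = x^3 - x^2 - 52x + 160. By the rational root theorem (leading coefficient 1), any rational root is an integer divisor of 160: try ±1, ±2, ... in turn.
Test x = 1: value = 108 ≠ 0.
Test x = -1: value = 210 ≠ 0.
Test x = 2: value = 60 ≠ 0.
Test x = -2: value = 252 ≠ 0.
Test x = 4: value = 0 ✓, so (x - 4) is a factor.
Synthetic division by (x - 4): bring down 1; 1(4) - 1 = 3; 3(4) - 52 = -40; (-40)(4) + 160 = 0 → quotient x^2 + 3x - 40, remainder 0.
Solve the quadratic x^2 + 3x - 40 = 0: discriminant = 3^2 - 4(1)(-40) = 9 + 160 = 169.
sqrt(169) = 13, so x = (-3 ± 13)/2: x = 5 or x = -8.

x = -8, x = 4, x = 5


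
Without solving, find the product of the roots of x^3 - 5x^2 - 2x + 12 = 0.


By Vieta's formulas for x^3 + bx^2 + cx + d = 0:
  r1 + r2 + r3 = -b/a = 5
  r1*r2 + r1*r3 + r2*r3 = c/a = -2
  r1*r2*r3 = -d/a = -12


Product = -12


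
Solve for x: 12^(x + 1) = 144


Express both sides with the same base.
144 = 12^2
Since the bases match, equate exponents: x + 1 = 2
So x = 2 - (1) = 1

x = 1


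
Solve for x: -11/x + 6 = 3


Subtract 6 from both sides: -11/x = -3
Multiply both sides by x: -11 = -3 * x
Divide by -3: x = 11/3

x = 11/3


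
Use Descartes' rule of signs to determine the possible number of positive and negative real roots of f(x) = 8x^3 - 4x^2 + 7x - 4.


Descartes' rule of signs:

For positive roots, count sign changes in f(x) = 8x^3 - 4x^2 + 7x - 4:
Signs of coefficients: +, -, +, -
Number of sign changes: 3
Possible positive real roots: 3, 1

For negative roots, examine f(-x) = -8x^3 - 4x^2 - 7x - 4:
Signs of coefficients: -, -, -, -
Number of sign changes: 0
Possible negative real roots: 0

Positive roots: 3 or 1; Negative roots: 0


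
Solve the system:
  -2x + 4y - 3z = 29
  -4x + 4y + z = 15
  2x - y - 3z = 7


Using Cramer's rule. Expand each determinant along the first row.
D  = (-2)*[4*(-3) - 1*(-1)] - 4*[(-4)*(-3) - 1*2] + (-3)*[(-4)*(-1) - 4*2]
  = (-2)*(-11) - 4*(10) + (-3)*(-4) = -6
Dx = 29*[4*(-3) - 1*(-1)] - 4*[15*(-3) - 1*7] + (-3)*[15*(-1) - 4*7]
  = 29*(-11) - 4*(-52) + (-3)*(-43) = 18
Dy = (-2)*[15*(-3) - 1*7] - 29*[(-4)*(-3) - 1*2] + (-3)*[(-4)*7 - 15*2]
  = (-2)*(-52) - 29*(10) + (-3)*(-58) = -12
Dz = (-2)*[4*7 - 15*(-1)] - 4*[(-4)*7 - 15*2] + 29*[(-4)*(-1) - 4*2]
  = (-2)*(43) - 4*(-58) + 29*(-4) = 30
x = Dx/D = 18/-6 = -3, y = Dy/D = -12/-6 = 2, z = Dz/D = 30/-6 = -5
Check eq1: (-2)(-3) + (4)(2) + (-3)(-5) = 29 = 29 ✓
Check eq2: (-4)(-3) + (4)(2) + (1)(-5) = 15 = 15 ✓
Check eq3: (2)(-3) + (-1)(2) + (-3)(-5) = 7 = 7 ✓

x = -3, y = 2, z = -5


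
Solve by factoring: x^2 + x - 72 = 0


We need two numbers that multiply to -72 and add to 1.
Those numbers are -8 and 9 (since (-8) * 9 = -72 and (-8) + 9 = 1).
So x^2 + x - 72 = (x - 8)(x + 9) = 0
Setting each factor to zero: x = 8 or x = -9

x = -9, x = 8


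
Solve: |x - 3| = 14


An absolute value equation |expr| = 14 gives two cases:
Case 1: x - 3 = 14
  x = 17, so x = 17
Case 2: x - 3 = -14
  x = -11, so x = -11

x = -11, x = 17


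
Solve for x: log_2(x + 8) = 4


Convert to exponential form: x + 8 = 2^4 = 16
x = 16 - 8 = 8
Check: log_2(8 + 8) = log_2(16) = log_2(16) = 4 ✓

x = 8


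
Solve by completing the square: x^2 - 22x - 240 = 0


Start: x^2 - 22x - 240 = 0
Move constant: x^2 - 22x = 240
Half of -22 is -11, squared is 121
Add 121 to both sides: x^2 - 22x + 121 = 361
(x - 11)^2 = 361
x - 11 = ±19
x = 11 + 19 = 30 or x = 11 - 19 = -8

x = -8, x = 30


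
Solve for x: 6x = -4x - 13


Starting with: 6x = -4x - 13
Move all x terms to left: (6 + 4)x = -13 - 0
Simplify: 10x = -13
Divide both sides by 10: x = -13/10

x = -13/10


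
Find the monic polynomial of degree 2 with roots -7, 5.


A monic polynomial with roots -7, 5 is:
p(x) = (x + 7)(x - 5)
After multiplying by (x + 7): x + 7
After multiplying by (x - 5): x^2 + 2x - 35

x^2 + 2x - 35


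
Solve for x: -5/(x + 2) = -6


Multiply both sides by (x + 2): -5 = -6(x + 2)
Distribute: -5 = -6x - 12
-6x = -5 + 12 = 7
x = -7/6

x = -7/6


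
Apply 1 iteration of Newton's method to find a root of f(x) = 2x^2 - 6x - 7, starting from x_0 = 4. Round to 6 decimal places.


Newton's method: x_(n+1) = x_n - f(x_n)/f'(x_n)
f(x) = 2x^2 - 6x - 7
f'(x) = 4x - 6

Iteration 1:
  f(4.000000) = 1.000000
  f'(4.000000) = 10.000000
  x_1 = 4.000000 - (1.000000)/(10.000000) = 3.900000

x_1 = 3.900000


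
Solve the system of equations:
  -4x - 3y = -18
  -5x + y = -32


Using Cramer's rule:
Determinant D = (-4)(1) - (-5)(-3) = -4 - 15 = -19
Dx = (-18)(1) - (-32)(-3) = -18 - 96 = -114
Dy = (-4)(-32) - (-5)(-18) = 128 - 90 = 38
x = Dx/D = -114/-19 = 6
y = Dy/D = 38/-19 = -2

x = 6, y = -2


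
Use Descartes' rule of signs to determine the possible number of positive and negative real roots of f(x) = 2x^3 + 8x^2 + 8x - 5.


Descartes' rule of signs:

For positive roots, count sign changes in f(x) = 2x^3 + 8x^2 + 8x - 5:
Signs of coefficients: +, +, +, -
Number of sign changes: 1
Possible positive real roots: 1

For negative roots, examine f(-x) = -2x^3 + 8x^2 - 8x - 5:
Signs of coefficients: -, +, -, -
Number of sign changes: 2
Possible negative real roots: 2, 0

Positive roots: 1; Negative roots: 2 or 0


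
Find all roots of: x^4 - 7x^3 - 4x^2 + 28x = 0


The constant term is 0, so x = 0 is a root. Factor out x:
  x^3 - 7x^2 - 4x + 28 = 0
Let p(x) = x^3 - 7x^2 - 4x + 28. By the rational root theorem (leading coefficient 1), any rational root is an integer divisor of 28: try ±1, ±2, ... in turn.
Test x = 1: value = 18 ≠ 0.
Test x = -1: value = 24 ≠ 0.
Test x = 2: value = 0 ✓, so (x - 2) is a factor.
Synthetic division by (x - 2): bring down 1; 1(2) - 7 = -5; (-5)(2) - 4 = -14; (-14)(2) + 28 = 0 → quotient x^2 - 5x - 14, remainder 0.
Solve the quadratic x^2 - 5x - 14 = 0: discriminant = (-5)^2 - 4(1)(-14) = 25 + 56 = 81.
sqrt(81) = 9, so x = (5 ± 9)/2: x = 7 or x = -2.
Collecting all roots found:

x = -2, x = 0, x = 2, x = 7


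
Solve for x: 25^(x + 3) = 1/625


Express both sides with the same base.
1/625 = 25^(-2)
Since the bases match, equate exponents: x + 3 = -2
So x = -2 - (3) = -5

x = -5


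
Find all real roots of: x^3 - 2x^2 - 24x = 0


The constant term is 0, so x = 0 is a root. Factor out x:
  x(x^2 - 2x - 24) = 0
Solve the quadratic x^2 - 2x - 24 = 0: discriminant = (-2)^2 - 4(1)(-24) = 4 + 96 = 100.
sqrt(100) = 10, so x = (2 ± 10)/2: x = 6 or x = -4.

x = -4, x = 0, x = 6


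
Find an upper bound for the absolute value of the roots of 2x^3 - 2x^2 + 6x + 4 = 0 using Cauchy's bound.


Cauchy's bound: all roots r satisfy |r| <= 1 + max(|a_i/a_n|) for i = 0,...,n-1
where a_n is the leading coefficient.

Coefficients: [2, -2, 6, 4]
Leading coefficient a_n = 2
Ratios |a_i/a_n|: 1, 3, 2
Maximum ratio: 3
Cauchy's bound: |r| <= 1 + 3 = 4

Upper bound = 4


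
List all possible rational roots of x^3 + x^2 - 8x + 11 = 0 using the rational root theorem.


Rational root theorem: possible roots are ±p/q where:
  p divides the constant term (11): p ∈ {1, 11}
  q divides the leading coefficient (1): q ∈ {1}

All possible rational roots: -11, -1, 1, 11

-11, -1, 1, 11


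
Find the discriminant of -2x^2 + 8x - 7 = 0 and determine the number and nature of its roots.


For ax^2 + bx + c = 0, discriminant D = b^2 - 4ac
Here a = -2, b = 8, c = -7
D = (8)^2 - 4(-2)(-7) = 64 - 56 = 8

D = 8 > 0 but not a perfect square
The equation has 2 distinct real irrational roots.

Discriminant = 8, 2 distinct real irrational roots


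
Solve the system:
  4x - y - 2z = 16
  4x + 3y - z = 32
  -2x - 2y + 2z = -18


Using Cramer's rule. Expand each determinant along the first row.
D  = 4*[3*2 - (-1)*(-2)] - (-1)*[4*2 - (-1)*(-2)] + (-2)*[4*(-2) - 3*(-2)]
  = 4*(4) - (-1)*(6) + (-2)*(-2) = 26
Dx = 16*[3*2 - (-1)*(-2)] - (-1)*[32*2 - (-1)*(-18)] + (-2)*[32*(-2) - 3*(-18)]
  = 16*(4) - (-1)*(46) + (-2)*(-10) = 130
Dy = 4*[32*2 - (-1)*(-18)] - 16*[4*2 - (-1)*(-2)] + (-2)*[4*(-18) - 32*(-2)]
  = 4*(46) - 16*(6) + (-2)*(-8) = 104
Dz = 4*[3*(-18) - 32*(-2)] - (-1)*[4*(-18) - 32*(-2)] + 16*[4*(-2) - 3*(-2)]
  = 4*(10) - (-1)*(-8) + 16*(-2) = 0
x = Dx/D = 130/26 = 5, y = Dy/D = 104/26 = 4, z = Dz/D = 0/26 = 0
Check eq1: (4)(5) + (-1)(4) + (-2)(0) = 16 = 16 ✓
Check eq2: (4)(5) + (3)(4) + (-1)(0) = 32 = 32 ✓
Check eq3: (-2)(5) + (-2)(4) + (2)(0) = -18 = -18 ✓

x = 5, y = 4, z = 0


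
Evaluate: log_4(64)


We need the exponent such that 4^? = 64
4^3 = 64
Therefore log_4(64) = 3

3


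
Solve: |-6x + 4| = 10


An absolute value equation |expr| = 10 gives two cases:
Case 1: -6x + 4 = 10
  -6x = 6, so x = -1
Case 2: -6x + 4 = -10
  -6x = -14, so x = 7/3

x = -1, x = 7/3


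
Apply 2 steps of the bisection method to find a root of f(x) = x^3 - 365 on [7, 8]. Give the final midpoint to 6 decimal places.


f(x) = x^3 - 365
f(7) = -22 < 0
f(8) = 147 > 0

Step 1: midpoint = (7.000000 + 8.000000)/2 = 7.500000
  f(7.500000) = 56.875000
  f(mid) > 0, so root is in [7.000000, 7.500000]

Step 2: midpoint = (7.000000 + 7.500000)/2 = 7.250000
  f(7.250000) = 16.078125
  f(mid) > 0, so root is in [7.000000, 7.250000]

midpoint = 7.250000


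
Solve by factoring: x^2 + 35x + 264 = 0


We need two numbers that multiply to 264 and add to 35.
Those numbers are 24 and 11 (since 24 * 11 = 264 and 24 + 11 = 35).
So x^2 + 35x + 264 = (x + 24)(x + 11) = 0
Setting each factor to zero: x = -24 or x = -11

x = -24, x = -11


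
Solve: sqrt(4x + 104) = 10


Square both sides: 4x + 104 = 10^2 = 100
4x = 100 - 104 = -4
x = -1
Check: sqrt(4*(-1) + 104) = sqrt(100) = 10 ✓

x = -1


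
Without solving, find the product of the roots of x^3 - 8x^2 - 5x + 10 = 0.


By Vieta's formulas for x^3 + bx^2 + cx + d = 0:
  r1 + r2 + r3 = -b/a = 8
  r1*r2 + r1*r3 + r2*r3 = c/a = -5
  r1*r2*r3 = -d/a = -10


Product = -10


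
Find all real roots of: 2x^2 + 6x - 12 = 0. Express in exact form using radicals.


Using the quadratic formula: x = (-b ± sqrt(b^2 - 4ac)) / (2a)
Here a = 2, b = 6, c = -12
Discriminant = b^2 - 4ac = 6^2 - 4(2)(-12) = 36 + 96 = 132
Since discriminant = 132 > 0, there are two real roots.
x = (-6 ± 2*sqrt(33)) / 4
Simplifying: x = (-3 ± sqrt(33)) / 2
Numerically: x ≈ 1.3723 or x ≈ -4.3723

x = (-3 + sqrt(33)) / 2 or x = (-3 - sqrt(33)) / 2


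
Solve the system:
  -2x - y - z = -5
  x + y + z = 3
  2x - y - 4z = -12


Using Cramer's rule. Expand each determinant along the first row.
D  = (-2)*[1*(-4) - 1*(-1)] - (-1)*[1*(-4) - 1*2] + (-1)*[1*(-1) - 1*2]
  = (-2)*(-3) - (-1)*(-6) + (-1)*(-3) = 3
Dx = (-5)*[1*(-4) - 1*(-1)] - (-1)*[3*(-4) - 1*(-12)] + (-1)*[3*(-1) - 1*(-12)]
  = (-5)*(-3) - (-1)*(0) + (-1)*(9) = 6
Dy = (-2)*[3*(-4) - 1*(-12)] - (-5)*[1*(-4) - 1*2] + (-1)*[1*(-12) - 3*2]
  = (-2)*(0) - (-5)*(-6) + (-1)*(-18) = -12
Dz = (-2)*[1*(-12) - 3*(-1)] - (-1)*[1*(-12) - 3*2] + (-5)*[1*(-1) - 1*2]
  = (-2)*(-9) - (-1)*(-18) + (-5)*(-3) = 15
x = Dx/D = 6/3 = 2, y = Dy/D = -12/3 = -4, z = Dz/D = 15/3 = 5
Check eq1: (-2)(2) + (-1)(-4) + (-1)(5) = -5 = -5 ✓
Check eq2: (1)(2) + (1)(-4) + (1)(5) = 3 = 3 ✓
Check eq3: (2)(2) + (-1)(-4) + (-4)(5) = -12 = -12 ✓

x = 2, y = -4, z = 5


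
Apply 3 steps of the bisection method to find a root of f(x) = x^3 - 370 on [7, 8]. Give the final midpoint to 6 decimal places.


f(x) = x^3 - 370
f(7) = -27 < 0
f(8) = 142 > 0

Step 1: midpoint = (7.000000 + 8.000000)/2 = 7.500000
  f(7.500000) = 51.875000
  f(mid) > 0, so root is in [7.000000, 7.500000]

Step 2: midpoint = (7.000000 + 7.500000)/2 = 7.250000
  f(7.250000) = 11.078125
  f(mid) > 0, so root is in [7.000000, 7.250000]

Step 3: midpoint = (7.000000 + 7.250000)/2 = 7.125000
  f(7.125000) = -8.294922
  f(mid) < 0, so root is in [7.125000, 7.250000]

midpoint = 7.125000


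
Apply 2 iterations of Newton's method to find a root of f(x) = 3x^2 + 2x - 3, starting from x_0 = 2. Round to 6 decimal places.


Newton's method: x_(n+1) = x_n - f(x_n)/f'(x_n)
f(x) = 3x^2 + 2x - 3
f'(x) = 6x + 2

Iteration 1:
  f(2.000000) = 13.000000
  f'(2.000000) = 14.000000
  x_1 = 2.000000 - (13.000000)/(14.000000) = 1.071429

Iteration 2:
  f(1.071429) = 2.586735
  f'(1.071429) = 8.428571
  x_2 = 1.071429 - (2.586735)/(8.428571) = 0.764528

x_2 = 0.764528


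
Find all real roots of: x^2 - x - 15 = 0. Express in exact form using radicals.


Using the quadratic formula: x = (-b ± sqrt(b^2 - 4ac)) / (2a)
Here a = 1, b = -1, c = -15
Discriminant = b^2 - 4ac = (-1)^2 - 4(1)(-15) = 1 + 60 = 61
Since discriminant = 61 > 0, there are two real roots.
x = (1 ± sqrt(61)) / 2
Numerically: x ≈ 4.4051 or x ≈ -3.4051

x = (1 + sqrt(61)) / 2 or x = (1 - sqrt(61)) / 2


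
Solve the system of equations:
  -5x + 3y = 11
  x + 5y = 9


Using Cramer's rule:
Determinant D = (-5)(5) - (1)(3) = -25 - 3 = -28
Dx = (11)(5) - (9)(3) = 55 - 27 = 28
Dy = (-5)(9) - (1)(11) = -45 - 11 = -56
x = Dx/D = 28/-28 = -1
y = Dy/D = -56/-28 = 2

x = -1, y = 2


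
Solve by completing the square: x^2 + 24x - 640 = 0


Start: x^2 + 24x - 640 = 0
Move constant: x^2 + 24x = 640
Half of 24 is 12, squared is 144
Add 144 to both sides: x^2 + 24x + 144 = 784
(x + 12)^2 = 784
x + 12 = ±28
x = -12 + 28 = 16 or x = -12 - 28 = -40

x = -40, x = 16


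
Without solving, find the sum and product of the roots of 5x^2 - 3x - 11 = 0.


By Vieta's formulas for ax^2 + bx + c = 0:
  Sum of roots = -b/a
  Product of roots = c/a

Here a = 5, b = -3, c = -11
Sum = -(-3)/5 = 3/5
Product = -11/5 = -11/5

Sum = 3/5, Product = -11/5


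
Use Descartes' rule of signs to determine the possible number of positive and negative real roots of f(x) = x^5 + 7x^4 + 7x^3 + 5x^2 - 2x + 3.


Descartes' rule of signs:

For positive roots, count sign changes in f(x) = x^5 + 7x^4 + 7x^3 + 5x^2 - 2x + 3:
Signs of coefficients: +, +, +, +, -, +
Number of sign changes: 2
Possible positive real roots: 2, 0

For negative roots, examine f(-x) = -x^5 + 7x^4 - 7x^3 + 5x^2 + 2x + 3:
Signs of coefficients: -, +, -, +, +, +
Number of sign changes: 3
Possible negative real roots: 3, 1

Positive roots: 2 or 0; Negative roots: 3 or 1


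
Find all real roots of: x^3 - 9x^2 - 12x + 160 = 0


Let p(x) = x^3 - 9x^2 - 12x + 160. By the rational root theorem (leading coefficient 1), any rational root is an integer divisor of 160: try ±1, ±2, ... in turn.
Test x = 1: value = 140 ≠ 0.
Test x = -1: value = 162 ≠ 0.
Test x = 2: value = 108 ≠ 0.
Test x = -2: value = 140 ≠ 0.
Test x = 4: value = 32 ≠ 0.
Test x = -4: value = 0 ✓, so (x + 4) is a factor.
Synthetic division by (x + 4): bring down 1; 1(-4) - 9 = -13; (-13)(-4) - 12 = 40; 40(-4) + 160 = 0 → quotient x^2 - 13x + 40, remainder 0.
Solve the quadratic x^2 - 13x + 40 = 0: discriminant = (-13)^2 - 4(1)(40) = 169 - 160 = 9.
sqrt(9) = 3, so x = (13 ± 3)/2: x = 8 or x = 5.

x = -4, x = 5, x = 8


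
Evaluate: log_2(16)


We need the exponent such that 2^? = 16
2^4 = 16
Therefore log_2(16) = 4

4


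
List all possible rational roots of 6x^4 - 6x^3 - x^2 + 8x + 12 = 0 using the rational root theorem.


Rational root theorem: possible roots are ±p/q where:
  p divides the constant term (12): p ∈ {1, 2, 3, 4, 6, 12}
  q divides the leading coefficient (6): q ∈ {1, 2, 3, 6}

All possible rational roots: -12, -6, -4, -3, -2, -3/2, -4/3, -1, -2/3, -1/2, -1/3, -1/6, 1/6, 1/3, 1/2, 2/3, 1, 4/3, 3/2, 2, 3, 4, 6, 12

-12, -6, -4, -3, -2, -3/2, -4/3, -1, -2/3, -1/2, -1/3, -1/6, 1/6, 1/3, 1/2, 2/3, 1, 4/3, 3/2, 2, 3, 4, 6, 12


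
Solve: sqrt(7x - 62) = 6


Square both sides: 7x - 62 = 6^2 = 36
7x = 36 + 62 = 98
x = 14
Check: sqrt(7*14 - 62) = sqrt(36) = 6 ✓

x = 14


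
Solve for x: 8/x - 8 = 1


Subtract -8 from both sides: 8/x = 9
Multiply both sides by x: 8 = 9 * x
Divide by 9: x = 8/9

x = 8/9


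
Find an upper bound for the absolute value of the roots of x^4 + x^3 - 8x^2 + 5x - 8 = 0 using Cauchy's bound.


Cauchy's bound: all roots r satisfy |r| <= 1 + max(|a_i/a_n|) for i = 0,...,n-1
where a_n is the leading coefficient.

Coefficients: [1, 1, -8, 5, -8]
Leading coefficient a_n = 1
Ratios |a_i/a_n|: 1, 8, 5, 8
Maximum ratio: 8
Cauchy's bound: |r| <= 1 + 8 = 9

Upper bound = 9


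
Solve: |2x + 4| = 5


An absolute value equation |expr| = 5 gives two cases:
Case 1: 2x + 4 = 5
  2x = 1, so x = 1/2
Case 2: 2x + 4 = -5
  2x = -9, so x = -9/2

x = -9/2, x = 1/2


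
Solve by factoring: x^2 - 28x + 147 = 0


We need two numbers that multiply to 147 and add to -28.
Those numbers are -21 and -7 (since (-21) * (-7) = 147 and (-21) + (-7) = -28).
So x^2 - 28x + 147 = (x - 21)(x - 7) = 0
Setting each factor to zero: x = 21 or x = 7

x = 7, x = 21


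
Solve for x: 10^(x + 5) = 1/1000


Express both sides with the same base.
1/1000 = 10^(-3)
Since the bases match, equate exponents: x + 5 = -3
So x = -3 - (5) = -8

x = -8


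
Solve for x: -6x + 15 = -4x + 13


Starting with: -6x + 15 = -4x + 13
Move all x terms to left: (-6 + 4)x = 13 - 15
Simplify: -2x = -2
Divide both sides by -2: x = 1

x = 1


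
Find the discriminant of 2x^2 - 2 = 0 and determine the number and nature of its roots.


For ax^2 + bx + c = 0, discriminant D = b^2 - 4ac
Here a = 2, b = 0, c = -2
D = (0)^2 - 4(2)(-2) = 0 + 16 = 16

D = 16 > 0 and is a perfect square (sqrt = 4)
The equation has 2 distinct real rational roots.

Discriminant = 16, 2 distinct real rational roots


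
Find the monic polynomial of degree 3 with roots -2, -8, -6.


A monic polynomial with roots -2, -8, -6 is:
p(x) = (x + 2)(x + 8)(x + 6)
After multiplying by (x + 2): x + 2
After multiplying by (x + 8): x^2 + 10x + 16
After multiplying by (x + 6): x^3 + 16x^2 + 76x + 96

x^3 + 16x^2 + 76x + 96


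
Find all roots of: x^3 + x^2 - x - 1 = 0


Let p(x) = x^3 + x^2 - x - 1. By the rational root theorem (leading coefficient 1), any rational root is an integer divisor of 1: try ±1, ±2, ... in turn.
Test x = 1: value = 0 ✓, so (x - 1) is a factor.
Synthetic division by (x - 1): bring down 1; 1(1) + 1 = 2; 2(1) - 1 = 1; 1(1) - 1 = 0 → quotient x^2 + 2x + 1, remainder 0.
Solve the quadratic x^2 + 2x + 1 = 0: discriminant = 2^2 - 4(1)(1) = 4 - 4 = 0.
Discriminant = 0, so a double root: x = -2/2 = -1.
Collecting all roots found:

x = -1 (multiplicity 2), x = 1


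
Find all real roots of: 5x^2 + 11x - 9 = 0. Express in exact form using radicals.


Using the quadratic formula: x = (-b ± sqrt(b^2 - 4ac)) / (2a)
Here a = 5, b = 11, c = -9
Discriminant = b^2 - 4ac = 11^2 - 4(5)(-9) = 121 + 180 = 301
Since discriminant = 301 > 0, there are two real roots.
x = (-11 ± sqrt(301)) / 10
Numerically: x ≈ 0.6349 or x ≈ -2.8349

x = (-11 + sqrt(301)) / 10 or x = (-11 - sqrt(301)) / 10


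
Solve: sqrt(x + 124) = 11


Square both sides: x + 124 = 11^2 = 121
x = 121 - 124 = -3
x = -3
Check: sqrt(1*(-3) + 124) = sqrt(121) = 11 ✓

x = -3


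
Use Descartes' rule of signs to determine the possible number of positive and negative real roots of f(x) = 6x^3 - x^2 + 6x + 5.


Descartes' rule of signs:

For positive roots, count sign changes in f(x) = 6x^3 - x^2 + 6x + 5:
Signs of coefficients: +, -, +, +
Number of sign changes: 2
Possible positive real roots: 2, 0

For negative roots, examine f(-x) = -6x^3 - x^2 - 6x + 5:
Signs of coefficients: -, -, -, +
Number of sign changes: 1
Possible negative real roots: 1

Positive roots: 2 or 0; Negative roots: 1


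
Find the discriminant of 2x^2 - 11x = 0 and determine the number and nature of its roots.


For ax^2 + bx + c = 0, discriminant D = b^2 - 4ac
Here a = 2, b = -11, c = 0
D = (-11)^2 - 4(2)(0) = 121 - 0 = 121

D = 121 > 0 and is a perfect square (sqrt = 11)
The equation has 2 distinct real rational roots.

Discriminant = 121, 2 distinct real rational roots


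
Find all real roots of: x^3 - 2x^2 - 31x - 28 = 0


Let p(x) = x^3 - 2x^2 - 31x - 28. By the rational root theorem (leading coefficient 1), any rational root is an integer divisor of 28: try ±1, ±2, ... in turn.
Test x = 1: value = -60 ≠ 0.
Test x = -1: value = 0 ✓, so (x + 1) is a factor.
Synthetic division by (x + 1): bring down 1; 1(-1) - 2 = -3; (-3)(-1) - 31 = -28; (-28)(-1) - 28 = 0 → quotient x^2 - 3x - 28, remainder 0.
Solve the quadratic x^2 - 3x - 28 = 0: discriminant = (-3)^2 - 4(1)(-28) = 9 + 112 = 121.
sqrt(121) = 11, so x = (3 ± 11)/2: x = 7 or x = -4.

x = -4, x = -1, x = 7


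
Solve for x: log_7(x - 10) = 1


Convert to exponential form: x - 10 = 7^1 = 7
x = 7 + 10 = 17
Check: log_7(17 - 10) = log_7(7) = log_7(7) = 1 ✓

x = 17


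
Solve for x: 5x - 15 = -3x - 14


Starting with: 5x - 15 = -3x - 14
Move all x terms to left: (5 + 3)x = -14 + 15
Simplify: 8x = 1
Divide both sides by 8: x = 1/8

x = 1/8


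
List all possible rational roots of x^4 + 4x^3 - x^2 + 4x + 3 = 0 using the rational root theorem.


Rational root theorem: possible roots are ±p/q where:
  p divides the constant term (3): p ∈ {1, 3}
  q divides the leading coefficient (1): q ∈ {1}

All possible rational roots: -3, -1, 1, 3

-3, -1, 1, 3


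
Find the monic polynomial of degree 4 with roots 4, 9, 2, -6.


A monic polynomial with roots 4, 9, 2, -6 is:
p(x) = (x - 4)(x - 9)(x - 2)(x + 6)
After multiplying by (x - 4): x - 4
After multiplying by (x - 9): x^2 - 13x + 36
After multiplying by (x - 2): x^3 - 15x^2 + 62x - 72
After multiplying by (x + 6): x^4 - 9x^3 - 28x^2 + 300x - 432

x^4 - 9x^3 - 28x^2 + 300x - 432


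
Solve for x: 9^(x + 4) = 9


Express both sides with the same base.
9 = 9^1
Since the bases match, equate exponents: x + 4 = 1
So x = 1 - (4) = -3

x = -3


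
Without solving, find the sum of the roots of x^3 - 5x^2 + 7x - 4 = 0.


By Vieta's formulas for x^3 + bx^2 + cx + d = 0:
  r1 + r2 + r3 = -b/a = 5
  r1*r2 + r1*r3 + r2*r3 = c/a = 7
  r1*r2*r3 = -d/a = 4


Sum = 5
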